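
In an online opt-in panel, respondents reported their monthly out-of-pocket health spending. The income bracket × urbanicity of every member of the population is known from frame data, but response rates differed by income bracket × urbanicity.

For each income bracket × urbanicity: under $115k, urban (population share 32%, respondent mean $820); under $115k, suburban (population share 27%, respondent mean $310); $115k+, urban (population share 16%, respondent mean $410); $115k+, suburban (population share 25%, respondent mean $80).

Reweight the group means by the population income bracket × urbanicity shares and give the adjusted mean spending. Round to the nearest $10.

Each cell contributes population-share × respondent value:
  under $115k, urban: 0.32 × 820 = 262.4
  under $115k, suburban: 0.27 × 310 = 83.7
  $115k+, urban: 0.16 × 410 = 65.6
  $115k+, suburban: 0.25 × 80 = 20
Post-stratified estimate = 431.7 → $430.

$430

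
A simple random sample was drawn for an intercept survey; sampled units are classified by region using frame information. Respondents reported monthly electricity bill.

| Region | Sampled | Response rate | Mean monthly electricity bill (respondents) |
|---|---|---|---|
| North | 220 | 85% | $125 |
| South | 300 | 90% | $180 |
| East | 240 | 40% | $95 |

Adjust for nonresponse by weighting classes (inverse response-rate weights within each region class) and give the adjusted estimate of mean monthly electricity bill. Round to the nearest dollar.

With weight = n_sampled/n_responded per class, the weighted class total is n_sampled:
  North: 220 × 125 = 27,500
  South: 300 × 180 = 54,000
  East: 240 × 95 = 22,800
Adjusted estimate = 104,300 / 760 = 137.237 → $137.

$137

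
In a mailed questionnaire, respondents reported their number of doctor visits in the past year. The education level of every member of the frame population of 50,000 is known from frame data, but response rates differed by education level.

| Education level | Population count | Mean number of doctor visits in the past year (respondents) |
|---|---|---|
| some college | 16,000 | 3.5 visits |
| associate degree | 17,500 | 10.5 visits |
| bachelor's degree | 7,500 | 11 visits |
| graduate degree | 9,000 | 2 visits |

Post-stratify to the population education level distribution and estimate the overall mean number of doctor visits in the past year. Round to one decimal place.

Weight each group's respondent value by its population share:
  some college: (16,000/50,000) × 3.5 = 1.12
  associate degree: (17,500/50,000) × 10.5 = 3.675
  bachelor's degree: (7,500/50,000) × 11 = 1.65
  graduate degree: (9,000/50,000) × 2 = 0.36
Post-stratified estimate = 6.805 → 6.8.

6.8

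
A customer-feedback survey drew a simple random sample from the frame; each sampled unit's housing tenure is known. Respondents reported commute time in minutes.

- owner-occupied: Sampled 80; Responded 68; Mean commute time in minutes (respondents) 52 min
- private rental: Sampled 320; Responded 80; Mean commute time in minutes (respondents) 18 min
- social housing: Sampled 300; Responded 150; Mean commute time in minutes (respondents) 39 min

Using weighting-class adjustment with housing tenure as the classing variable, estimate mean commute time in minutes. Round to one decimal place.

30.9

Class response rates: owner-occupied 68/80 = 85%, private rental 80/320 = 25%, social housing 150/300 = 50%.
Inverse-response-rate weighting restores each class to its sampled count, so class totals weight by n_sampled:
  owner-occupied: 80 × 52 = 4160
  private rental: 320 × 18 = 5760
  social housing: 300 × 39 = 11,700
Adjusted estimate = 21,620 / 700 = 30.8857 → 30.9.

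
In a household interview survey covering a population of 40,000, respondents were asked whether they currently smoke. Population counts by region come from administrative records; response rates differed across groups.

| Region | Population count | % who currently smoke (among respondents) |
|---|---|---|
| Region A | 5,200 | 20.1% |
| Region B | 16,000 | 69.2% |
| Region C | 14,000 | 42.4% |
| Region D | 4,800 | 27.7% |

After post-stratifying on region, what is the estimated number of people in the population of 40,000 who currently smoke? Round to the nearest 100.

19,400

Estimated count per cell = population count × respondent percentage:
  Region A: 5,200 × 20.1% = 1045.2
  Region B: 16,000 × 69.2% = 11,072
  Region C: 14,000 × 42.4% = 5936
  Region D: 4,800 × 27.7% = 1329.6
Estimated total = 19382.8 → 19,400.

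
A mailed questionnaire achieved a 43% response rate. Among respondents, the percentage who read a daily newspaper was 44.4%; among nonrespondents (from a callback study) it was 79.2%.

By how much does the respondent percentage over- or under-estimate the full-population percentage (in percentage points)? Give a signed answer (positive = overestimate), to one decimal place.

Nonresponse fraction = 1 − 0.43 = 0.57.
Bias = (nonresponse fraction) × (respondent percentage − nonrespondent percentage)
     = 0.57 × (44.4 − 79.2) = 0.57 × -34.8 = -19.836.

-19.8 percentage points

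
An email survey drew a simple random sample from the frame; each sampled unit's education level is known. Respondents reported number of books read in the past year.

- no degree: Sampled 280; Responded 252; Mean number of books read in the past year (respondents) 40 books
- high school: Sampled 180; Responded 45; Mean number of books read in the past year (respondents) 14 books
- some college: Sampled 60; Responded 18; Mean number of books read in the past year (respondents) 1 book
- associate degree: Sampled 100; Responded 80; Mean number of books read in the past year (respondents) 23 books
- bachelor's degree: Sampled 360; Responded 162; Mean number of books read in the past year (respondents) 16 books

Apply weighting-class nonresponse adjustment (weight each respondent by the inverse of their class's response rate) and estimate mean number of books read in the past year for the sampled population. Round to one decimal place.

Response rates by class: no degree 252/280 = 90%, high school 45/180 = 25%, some college 18/60 = 30%, associate degree 80/100 = 80%, bachelor's degree 162/360 = 45%.
Inverse-response-rate weighting restores each class to its sampled count, so class totals weight by n_sampled:
  no degree: 280 × 40 = 11,200
  high school: 180 × 14 = 2520
  some college: 60 × 1 = 60
  associate degree: 100 × 23 = 2300
  bachelor's degree: 360 × 16 = 5760
Adjusted estimate = 21,840 / 980 = 22.2857 → 22.3.

22.3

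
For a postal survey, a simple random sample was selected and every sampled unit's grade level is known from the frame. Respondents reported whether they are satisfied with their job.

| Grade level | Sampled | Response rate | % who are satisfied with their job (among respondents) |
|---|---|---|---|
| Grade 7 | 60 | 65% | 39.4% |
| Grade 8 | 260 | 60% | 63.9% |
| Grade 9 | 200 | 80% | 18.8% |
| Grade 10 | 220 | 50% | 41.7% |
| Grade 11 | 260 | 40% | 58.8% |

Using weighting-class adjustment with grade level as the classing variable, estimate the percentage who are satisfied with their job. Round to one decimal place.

47.2%

With weight = n_sampled/n_responded per class, the weighted class total is n_sampled:
  Grade 7: 60 × 39.4 = 2364
  Grade 8: 260 × 63.9 = 16,614
  Grade 9: 200 × 18.8 = 3760
  Grade 10: 220 × 41.7 = 9174
  Grade 11: 260 × 58.8 = 15,288
Adjusted estimate = 47,200 / 1,000 = 47.2 → 47.2%.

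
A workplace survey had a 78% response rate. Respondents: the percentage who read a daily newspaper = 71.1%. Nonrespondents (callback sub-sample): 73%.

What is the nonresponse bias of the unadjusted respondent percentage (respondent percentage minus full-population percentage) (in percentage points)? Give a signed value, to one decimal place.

-0.4 percentage points

Nonresponse fraction = 1 − 0.78 = 0.22.
Bias = (nonresponse fraction) × (respondent percentage − nonrespondent percentage)
     = 0.22 × (71.1 − 73) = 0.22 × -1.9 = -0.418.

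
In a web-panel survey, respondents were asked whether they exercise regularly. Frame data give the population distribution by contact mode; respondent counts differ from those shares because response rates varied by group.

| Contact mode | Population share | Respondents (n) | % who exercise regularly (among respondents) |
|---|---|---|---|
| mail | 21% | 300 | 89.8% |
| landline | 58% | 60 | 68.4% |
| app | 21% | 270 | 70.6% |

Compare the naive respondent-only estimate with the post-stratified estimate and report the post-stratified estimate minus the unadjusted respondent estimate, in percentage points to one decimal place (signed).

-6.2 percentage points

Unadjusted (pooled respondent) estimate weights by respondent counts:
  (300/630)×89.8 + (60/630)×68.4 + (270/630)×70.6 = 79.5333%
Reweighting by population contact mode shares:
  0.21×89.8 + 0.58×68.4 + 0.21×70.6 = 73.356%
Difference = 73.356 − 79.5333 = -6.1773 pp.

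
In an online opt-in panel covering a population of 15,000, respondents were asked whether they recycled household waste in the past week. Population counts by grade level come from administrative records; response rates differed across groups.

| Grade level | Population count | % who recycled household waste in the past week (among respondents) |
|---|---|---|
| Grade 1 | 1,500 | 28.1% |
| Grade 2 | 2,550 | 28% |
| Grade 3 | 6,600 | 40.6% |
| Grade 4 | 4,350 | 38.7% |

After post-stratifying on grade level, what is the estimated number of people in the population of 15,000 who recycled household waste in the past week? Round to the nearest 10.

Estimated count per cell = population count × respondent percentage:
  Grade 1: 1,500 × 28.1% = 421.5
  Grade 2: 2,550 × 28% = 714
  Grade 3: 6,600 × 40.6% = 2679.6
  Grade 4: 4,350 × 38.7% = 1683.45
Estimated total = 5498.55 → 5,500.

5,500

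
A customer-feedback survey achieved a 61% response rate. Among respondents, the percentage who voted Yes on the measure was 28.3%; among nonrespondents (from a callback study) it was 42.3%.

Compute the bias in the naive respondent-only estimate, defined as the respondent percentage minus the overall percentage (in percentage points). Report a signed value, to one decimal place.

-5.5 percentage points

Nonresponse fraction = 1 − 0.61 = 0.39.
Bias = (nonresponse fraction) × (respondent percentage − nonrespondent percentage)
     = 0.39 × (28.3 − 42.3) = 0.39 × -14 = -5.46.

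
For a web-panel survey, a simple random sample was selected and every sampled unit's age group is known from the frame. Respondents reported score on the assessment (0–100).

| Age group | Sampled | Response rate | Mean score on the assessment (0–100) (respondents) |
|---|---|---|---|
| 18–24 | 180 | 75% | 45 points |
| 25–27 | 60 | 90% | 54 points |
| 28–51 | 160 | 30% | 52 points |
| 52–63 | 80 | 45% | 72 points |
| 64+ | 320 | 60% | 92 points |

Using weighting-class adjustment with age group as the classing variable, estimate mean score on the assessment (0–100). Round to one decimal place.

68.6

Inverse-response-rate weighting restores each class to its sampled count, so class totals weight by n_sampled:
  18–24: 180 × 45 = 8100
  25–27: 60 × 54 = 3240
  28–51: 160 × 52 = 8320
  52–63: 80 × 72 = 5760
  64+: 320 × 92 = 29,440
Adjusted estimate = 54,860 / 800 = 68.575 → 68.6.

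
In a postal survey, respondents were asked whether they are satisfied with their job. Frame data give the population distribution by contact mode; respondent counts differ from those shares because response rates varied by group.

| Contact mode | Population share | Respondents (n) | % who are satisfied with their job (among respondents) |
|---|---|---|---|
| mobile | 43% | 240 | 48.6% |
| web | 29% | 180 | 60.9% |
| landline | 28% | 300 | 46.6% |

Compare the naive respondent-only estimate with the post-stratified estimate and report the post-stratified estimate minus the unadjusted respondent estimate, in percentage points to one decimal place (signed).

+0.8 percentage points

Without adjustment, the pooled respondent share is:
  (240/720)×48.6 + (180/720)×60.9 + (300/720)×46.6 = 50.8417%
Post-stratified estimate weights by population shares:
  0.43×48.6 + 0.29×60.9 + 0.28×46.6 = 51.607%
Difference = 51.607 − 50.8417 = 0.7653 pp.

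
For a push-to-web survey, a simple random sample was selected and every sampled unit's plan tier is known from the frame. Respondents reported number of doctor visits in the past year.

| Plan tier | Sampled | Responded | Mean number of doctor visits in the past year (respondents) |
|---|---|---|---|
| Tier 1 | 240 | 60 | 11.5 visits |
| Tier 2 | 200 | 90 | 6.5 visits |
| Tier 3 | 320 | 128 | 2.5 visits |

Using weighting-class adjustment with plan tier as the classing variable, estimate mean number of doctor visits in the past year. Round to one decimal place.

6.4

Class response rates: Tier 1 60/240 = 25%, Tier 2 90/200 = 45%, Tier 3 128/320 = 40%.
With weight = n_sampled/n_responded per class, the weighted class total is n_sampled:
  Tier 1: 240 × 11.5 = 2760
  Tier 2: 200 × 6.5 = 1300
  Tier 3: 320 × 2.5 = 800
Adjusted estimate = 4860 / 760 = 6.39474 → 6.4.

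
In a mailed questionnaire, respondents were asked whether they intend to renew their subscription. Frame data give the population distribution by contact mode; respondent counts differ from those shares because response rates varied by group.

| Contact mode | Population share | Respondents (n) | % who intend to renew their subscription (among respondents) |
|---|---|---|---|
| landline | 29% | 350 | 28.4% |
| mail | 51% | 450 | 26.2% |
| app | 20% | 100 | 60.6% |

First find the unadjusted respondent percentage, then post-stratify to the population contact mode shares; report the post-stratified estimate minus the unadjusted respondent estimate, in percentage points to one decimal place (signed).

+2.8 percentage points

Without adjustment, the pooled respondent share is:
  (350/900)×28.4 + (450/900)×26.2 + (100/900)×60.6 = 30.8778%
Post-stratifying to population shares instead:
  0.29×28.4 + 0.51×26.2 + 0.2×60.6 = 33.718%
Difference = 33.718 − 30.8778 = 2.8402 pp.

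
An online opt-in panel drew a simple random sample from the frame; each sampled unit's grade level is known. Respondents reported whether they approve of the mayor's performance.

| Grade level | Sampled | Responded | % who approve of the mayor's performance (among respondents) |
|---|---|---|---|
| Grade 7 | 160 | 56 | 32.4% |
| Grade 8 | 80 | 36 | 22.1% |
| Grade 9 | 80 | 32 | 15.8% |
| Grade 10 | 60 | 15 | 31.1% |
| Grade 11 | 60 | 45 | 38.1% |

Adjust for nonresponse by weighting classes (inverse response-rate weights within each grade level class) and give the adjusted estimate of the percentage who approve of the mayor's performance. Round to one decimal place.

28.1%

Class response rates: Grade 7 56/160 = 35%, Grade 8 36/80 = 45%, Grade 9 32/80 = 40%, Grade 10 15/60 = 25%, Grade 11 45/60 = 75%.
With weight = n_sampled/n_responded per class, the weighted class total is n_sampled:
  Grade 7: 160 × 32.4 = 5184
  Grade 8: 80 × 22.1 = 1768
  Grade 9: 80 × 15.8 = 1264
  Grade 10: 60 × 31.1 = 1866
  Grade 11: 60 × 38.1 = 2286
Adjusted estimate = 12,368 / 440 = 28.1091 → 28.1%.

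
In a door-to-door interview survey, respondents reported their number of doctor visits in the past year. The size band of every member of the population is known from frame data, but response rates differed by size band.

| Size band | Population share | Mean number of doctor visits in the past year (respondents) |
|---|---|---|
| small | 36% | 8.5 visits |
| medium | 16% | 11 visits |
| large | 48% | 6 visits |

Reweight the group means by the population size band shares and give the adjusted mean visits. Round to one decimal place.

Post-stratification weights by population share, not respondent share:
  small: 0.36 × 8.5 = 3.06
  medium: 0.16 × 11 = 1.76
  large: 0.48 × 6 = 2.88
Post-stratified estimate = 7.7 → 7.7.

7.7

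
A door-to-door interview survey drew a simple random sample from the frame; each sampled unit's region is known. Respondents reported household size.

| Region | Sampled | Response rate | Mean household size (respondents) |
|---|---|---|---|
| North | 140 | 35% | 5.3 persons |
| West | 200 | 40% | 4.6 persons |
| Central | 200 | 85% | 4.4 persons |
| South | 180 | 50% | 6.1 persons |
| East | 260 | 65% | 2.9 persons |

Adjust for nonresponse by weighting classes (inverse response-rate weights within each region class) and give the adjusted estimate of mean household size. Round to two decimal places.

Each respondent's weight = sampled/responded in their class; summing within a class gives n_sampled, so:
  North: 140 × 5.3 = 742
  West: 200 × 4.6 = 920
  Central: 200 × 4.4 = 880
  South: 180 × 6.1 = 1098
  East: 260 × 2.9 = 754
Adjusted estimate = 4394 / 980 = 4.48367 → 4.48.

4.48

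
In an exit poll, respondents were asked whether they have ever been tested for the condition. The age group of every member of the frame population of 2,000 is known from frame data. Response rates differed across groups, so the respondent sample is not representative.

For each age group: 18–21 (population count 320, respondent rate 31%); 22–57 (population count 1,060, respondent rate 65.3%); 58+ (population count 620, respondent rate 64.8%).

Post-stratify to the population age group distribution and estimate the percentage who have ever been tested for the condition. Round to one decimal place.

59.7%

Weight each group's respondent value by its population share:
  18–21: (320/2,000) × 31 = 4.96
  22–57: (1,060/2,000) × 65.3 = 34.609
  58+: (620/2,000) × 64.8 = 20.088
Post-stratified estimate = 59.657 → 59.7%.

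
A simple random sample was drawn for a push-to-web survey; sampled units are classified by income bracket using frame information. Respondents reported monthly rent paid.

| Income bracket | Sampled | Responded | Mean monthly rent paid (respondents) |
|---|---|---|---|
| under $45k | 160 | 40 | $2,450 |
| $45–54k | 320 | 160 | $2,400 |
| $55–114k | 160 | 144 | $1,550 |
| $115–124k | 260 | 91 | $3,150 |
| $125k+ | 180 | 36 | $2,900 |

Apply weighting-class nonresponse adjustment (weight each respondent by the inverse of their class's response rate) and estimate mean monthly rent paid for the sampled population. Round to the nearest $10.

Response rates by class: under $45k 40/160 = 25%, $45–54k 160/320 = 50%, $55–114k 144/160 = 90%, $115–124k 91/260 = 35%, $125k+ 36/180 = 20%.
Each respondent's weight = sampled/responded in their class; summing within a class gives n_sampled, so:
  under $45k: 160 × 2450 = 392,000
  $45–54k: 320 × 2400 = 768,000
  $55–114k: 160 × 1550 = 248,000
  $115–124k: 260 × 3150 = 819,000
  $125k+: 180 × 2900 = 522,000
Adjusted estimate = 2,749,000 / 1,080 = 2545.37 → $2,550.

$2,550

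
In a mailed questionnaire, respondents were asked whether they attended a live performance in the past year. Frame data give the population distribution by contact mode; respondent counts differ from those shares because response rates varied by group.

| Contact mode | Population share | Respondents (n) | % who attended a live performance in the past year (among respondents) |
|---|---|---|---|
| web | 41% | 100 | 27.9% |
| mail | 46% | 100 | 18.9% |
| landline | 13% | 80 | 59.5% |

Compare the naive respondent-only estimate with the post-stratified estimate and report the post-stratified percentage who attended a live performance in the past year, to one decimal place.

27.9%

Without adjustment, the pooled respondent share is:
  (100/280)×27.9 + (100/280)×18.9 + (80/280)×59.5 = 33.7143%
Reweighting by population contact mode shares:
  0.41×27.9 + 0.46×18.9 + 0.13×59.5 = 27.868%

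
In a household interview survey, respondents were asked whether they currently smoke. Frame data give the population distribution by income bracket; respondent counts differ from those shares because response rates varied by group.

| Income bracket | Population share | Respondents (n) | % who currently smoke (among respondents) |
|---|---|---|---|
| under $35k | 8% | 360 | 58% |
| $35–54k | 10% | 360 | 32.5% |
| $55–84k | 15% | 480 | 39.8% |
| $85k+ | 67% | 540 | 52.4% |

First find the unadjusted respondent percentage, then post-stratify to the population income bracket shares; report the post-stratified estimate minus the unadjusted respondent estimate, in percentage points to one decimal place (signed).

Unadjusted (pooled respondent) estimate weights by respondent counts:
  (360/1740)×58 + (360/1740)×32.5 + (480/1740)×39.8 + (540/1740)×52.4 = 45.9655%
Post-stratified estimate weights by population shares:
  0.08×58 + 0.1×32.5 + 0.15×39.8 + 0.67×52.4 = 48.968%
Difference = 48.968 − 45.9655 = 3.0025 pp.

+3.0 percentage points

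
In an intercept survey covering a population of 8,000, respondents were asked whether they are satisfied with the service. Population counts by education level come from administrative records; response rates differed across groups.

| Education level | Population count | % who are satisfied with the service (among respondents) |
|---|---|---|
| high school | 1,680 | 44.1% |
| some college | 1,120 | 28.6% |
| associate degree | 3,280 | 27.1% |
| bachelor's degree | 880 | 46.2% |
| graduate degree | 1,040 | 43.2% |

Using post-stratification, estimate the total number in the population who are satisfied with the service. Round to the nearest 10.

Estimated count per cell = population count × respondent percentage:
  high school: 1,680 × 44.1% = 740.88
  some college: 1,120 × 28.6% = 320.32
  associate degree: 3,280 × 27.1% = 888.88
  bachelor's degree: 880 × 46.2% = 406.56
  graduate degree: 1,040 × 43.2% = 449.28
Estimated total = 2805.92 → 2,810.

2,810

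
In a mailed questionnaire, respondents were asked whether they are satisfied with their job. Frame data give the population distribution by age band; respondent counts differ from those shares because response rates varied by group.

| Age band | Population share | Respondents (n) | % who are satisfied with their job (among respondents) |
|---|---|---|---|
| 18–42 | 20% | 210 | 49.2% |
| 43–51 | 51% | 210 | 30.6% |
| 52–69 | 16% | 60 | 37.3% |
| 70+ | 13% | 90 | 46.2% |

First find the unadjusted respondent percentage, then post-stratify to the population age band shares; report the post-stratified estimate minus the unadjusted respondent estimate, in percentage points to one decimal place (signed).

Without adjustment, the pooled respondent share is:
  (210/570)×49.2 + (210/570)×30.6 + (60/570)×37.3 + (90/570)×46.2 = 40.6211%
Post-stratified estimate weights by population shares:
  0.2×49.2 + 0.51×30.6 + 0.16×37.3 + 0.13×46.2 = 37.42%
Difference = 37.42 − 40.6211 = -3.2011 pp.

-3.2 percentage points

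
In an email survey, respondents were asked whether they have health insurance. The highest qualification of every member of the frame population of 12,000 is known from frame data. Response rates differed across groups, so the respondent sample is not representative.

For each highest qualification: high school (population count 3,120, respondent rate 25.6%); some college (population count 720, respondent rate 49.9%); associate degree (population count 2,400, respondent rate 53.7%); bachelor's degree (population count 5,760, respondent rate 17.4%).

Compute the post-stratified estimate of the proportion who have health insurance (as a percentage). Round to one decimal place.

28.7%

Post-stratification weights by population share, not respondent share:
  high school: (3,120/12,000) × 25.6 = 6.656
  some college: (720/12,000) × 49.9 = 2.994
  associate degree: (2,400/12,000) × 53.7 = 10.74
  bachelor's degree: (5,760/12,000) × 17.4 = 8.352
Post-stratified estimate = 28.742 → 28.7%.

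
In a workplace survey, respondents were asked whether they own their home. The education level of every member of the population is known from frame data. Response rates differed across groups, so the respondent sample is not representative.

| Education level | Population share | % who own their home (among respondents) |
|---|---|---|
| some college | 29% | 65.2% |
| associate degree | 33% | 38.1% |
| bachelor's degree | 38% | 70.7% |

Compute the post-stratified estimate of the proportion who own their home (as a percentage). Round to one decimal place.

Weight each group's respondent value by its population share:
  some college: 0.29 × 65.2 = 18.908
  associate degree: 0.33 × 38.1 = 12.573
  bachelor's degree: 0.38 × 70.7 = 26.866
Post-stratified estimate = 58.347 → 58.3%.

58.3%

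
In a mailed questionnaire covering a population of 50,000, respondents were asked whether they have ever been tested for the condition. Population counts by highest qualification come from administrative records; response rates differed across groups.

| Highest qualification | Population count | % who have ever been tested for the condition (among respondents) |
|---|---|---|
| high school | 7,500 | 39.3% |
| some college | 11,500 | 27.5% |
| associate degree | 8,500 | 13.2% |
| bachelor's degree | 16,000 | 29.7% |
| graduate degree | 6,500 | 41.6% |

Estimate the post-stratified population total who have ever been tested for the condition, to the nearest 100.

14,700

Each cell contributes its population count × the respondent rate:
  high school: 7,500 × 39.3% = 2947.5
  some college: 11,500 × 27.5% = 3162.5
  associate degree: 8,500 × 13.2% = 1122
  bachelor's degree: 16,000 × 29.7% = 4752
  graduate degree: 6,500 × 41.6% = 2704
Estimated total = 14,688 → 14,700.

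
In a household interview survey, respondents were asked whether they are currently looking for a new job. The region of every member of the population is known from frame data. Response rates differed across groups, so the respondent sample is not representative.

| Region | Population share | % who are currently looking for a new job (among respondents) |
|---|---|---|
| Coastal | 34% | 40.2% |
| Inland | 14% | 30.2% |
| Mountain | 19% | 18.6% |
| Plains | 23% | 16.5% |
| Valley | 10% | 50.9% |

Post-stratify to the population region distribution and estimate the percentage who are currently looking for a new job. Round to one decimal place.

30.3%

Weight each group's respondent value by its population share:
  Coastal: 0.34 × 40.2 = 13.668
  Inland: 0.14 × 30.2 = 4.228
  Mountain: 0.19 × 18.6 = 3.534
  Plains: 0.23 × 16.5 = 3.795
  Valley: 0.1 × 50.9 = 5.09
Post-stratified estimate = 30.315 → 30.3%.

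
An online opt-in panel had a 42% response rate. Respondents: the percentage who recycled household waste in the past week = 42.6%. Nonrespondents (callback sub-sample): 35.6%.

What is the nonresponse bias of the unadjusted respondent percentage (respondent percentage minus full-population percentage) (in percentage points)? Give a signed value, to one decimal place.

+4.1 percentage points

Nonresponse fraction = 1 − 0.42 = 0.58.
Bias = (nonresponse fraction) × (respondent percentage − nonrespondent percentage)
     = 0.58 × (42.6 − 35.6) = 0.58 × 7 = 4.06.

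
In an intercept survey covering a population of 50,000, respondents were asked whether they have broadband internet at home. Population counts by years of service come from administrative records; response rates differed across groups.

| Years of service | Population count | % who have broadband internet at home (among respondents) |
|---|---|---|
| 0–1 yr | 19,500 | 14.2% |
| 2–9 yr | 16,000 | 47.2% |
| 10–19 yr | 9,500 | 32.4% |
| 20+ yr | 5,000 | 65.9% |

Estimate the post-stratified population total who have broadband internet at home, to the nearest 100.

16,700

Estimated count per cell = population count × respondent percentage:
  0–1 yr: 19,500 × 14.2% = 2769
  2–9 yr: 16,000 × 47.2% = 7552
  10–19 yr: 9,500 × 32.4% = 3078
  20+ yr: 5,000 × 65.9% = 3295
Estimated total = 16,694 → 16,700.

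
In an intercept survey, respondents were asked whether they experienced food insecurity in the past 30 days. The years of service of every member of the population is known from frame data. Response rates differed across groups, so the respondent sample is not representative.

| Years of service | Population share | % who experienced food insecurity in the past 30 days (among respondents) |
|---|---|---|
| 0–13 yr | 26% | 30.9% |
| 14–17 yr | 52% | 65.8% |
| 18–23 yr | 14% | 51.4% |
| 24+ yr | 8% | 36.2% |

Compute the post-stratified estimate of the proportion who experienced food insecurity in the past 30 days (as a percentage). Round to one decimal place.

52.3%

Each cell contributes population-share × respondent value:
  0–13 yr: 0.26 × 30.9 = 8.034
  14–17 yr: 0.52 × 65.8 = 34.216
  18–23 yr: 0.14 × 51.4 = 7.196
  24+ yr: 0.08 × 36.2 = 2.896
Post-stratified estimate = 52.342 → 52.3%.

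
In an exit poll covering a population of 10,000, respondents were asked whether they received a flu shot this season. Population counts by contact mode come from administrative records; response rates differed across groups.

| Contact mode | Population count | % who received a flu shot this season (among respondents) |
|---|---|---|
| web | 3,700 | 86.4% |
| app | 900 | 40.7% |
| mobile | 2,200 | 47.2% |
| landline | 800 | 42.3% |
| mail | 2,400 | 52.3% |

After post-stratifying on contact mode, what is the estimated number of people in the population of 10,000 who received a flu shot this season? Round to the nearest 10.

Apply each group's respondent rate to its population count:
  web: 3,700 × 86.4% = 3196.8
  app: 900 × 40.7% = 366.3
  mobile: 2,200 × 47.2% = 1038.4
  landline: 800 × 42.3% = 338.4
  mail: 2,400 × 52.3% = 1255.2
Estimated total = 6195.1 → 6,200.

6,200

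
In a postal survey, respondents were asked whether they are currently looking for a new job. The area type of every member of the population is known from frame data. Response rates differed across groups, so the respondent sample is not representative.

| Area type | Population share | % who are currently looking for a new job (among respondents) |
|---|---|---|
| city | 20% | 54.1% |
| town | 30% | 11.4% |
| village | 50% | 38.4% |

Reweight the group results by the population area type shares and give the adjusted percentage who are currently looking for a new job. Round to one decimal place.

Each cell contributes population-share × respondent value:
  city: 0.2 × 54.1 = 10.82
  town: 0.3 × 11.4 = 3.42
  village: 0.5 × 38.4 = 19.2
Post-stratified estimate = 33.44 → 33.4%.

33.4%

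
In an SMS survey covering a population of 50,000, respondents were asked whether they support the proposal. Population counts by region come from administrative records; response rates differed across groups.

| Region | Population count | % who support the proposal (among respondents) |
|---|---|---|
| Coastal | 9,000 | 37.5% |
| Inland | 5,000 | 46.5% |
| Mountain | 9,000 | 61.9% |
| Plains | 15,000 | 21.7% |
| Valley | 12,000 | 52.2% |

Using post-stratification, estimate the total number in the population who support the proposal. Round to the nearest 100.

Apply each group's respondent rate to its population count:
  Coastal: 9,000 × 37.5% = 3375
  Inland: 5,000 × 46.5% = 2325
  Mountain: 9,000 × 61.9% = 5571
  Plains: 15,000 × 21.7% = 3255
  Valley: 12,000 × 52.2% = 6264
Estimated total = 20,790 → 20,800.

20,800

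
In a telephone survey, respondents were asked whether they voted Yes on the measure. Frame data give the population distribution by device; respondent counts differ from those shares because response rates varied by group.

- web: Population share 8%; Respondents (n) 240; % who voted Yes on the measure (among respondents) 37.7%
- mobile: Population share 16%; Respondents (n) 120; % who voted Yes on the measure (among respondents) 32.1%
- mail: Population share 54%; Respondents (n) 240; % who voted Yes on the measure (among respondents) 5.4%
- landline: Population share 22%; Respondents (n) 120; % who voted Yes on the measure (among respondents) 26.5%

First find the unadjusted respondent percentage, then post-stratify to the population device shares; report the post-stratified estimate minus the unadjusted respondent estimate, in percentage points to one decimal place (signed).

Unadjusted (pooled respondent) estimate weights by respondent counts:
  (240/720)×37.7 + (120/720)×32.1 + (240/720)×5.4 + (120/720)×26.5 = 24.1333%
Post-stratifying to population shares instead:
  0.08×37.7 + 0.16×32.1 + 0.54×5.4 + 0.22×26.5 = 16.898%
Difference = 16.898 − 24.1333 = -7.2353 pp.

-7.2 percentage points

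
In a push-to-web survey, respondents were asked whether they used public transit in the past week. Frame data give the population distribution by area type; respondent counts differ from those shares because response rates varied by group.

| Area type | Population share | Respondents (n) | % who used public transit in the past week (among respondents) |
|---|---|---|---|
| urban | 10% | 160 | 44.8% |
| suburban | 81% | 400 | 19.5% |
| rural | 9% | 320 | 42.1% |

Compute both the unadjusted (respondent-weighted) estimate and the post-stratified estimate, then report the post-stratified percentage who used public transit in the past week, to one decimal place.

Without adjustment, the pooled respondent share is:
  (160/880)×44.8 + (400/880)×19.5 + (320/880)×42.1 = 32.3182%
Reweighting by population area type shares:
  0.1×44.8 + 0.81×19.5 + 0.09×42.1 = 24.064%

24.1%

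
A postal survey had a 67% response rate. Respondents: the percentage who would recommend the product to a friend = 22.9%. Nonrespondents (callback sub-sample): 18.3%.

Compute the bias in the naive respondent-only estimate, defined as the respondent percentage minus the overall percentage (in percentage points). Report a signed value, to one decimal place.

+1.5 percentage points

Nonresponse fraction = 1 − 0.67 = 0.33.
Bias = (nonresponse fraction) × (respondent percentage − nonrespondent percentage)
     = 0.33 × (22.9 − 18.3) = 0.33 × 4.6 = 1.518.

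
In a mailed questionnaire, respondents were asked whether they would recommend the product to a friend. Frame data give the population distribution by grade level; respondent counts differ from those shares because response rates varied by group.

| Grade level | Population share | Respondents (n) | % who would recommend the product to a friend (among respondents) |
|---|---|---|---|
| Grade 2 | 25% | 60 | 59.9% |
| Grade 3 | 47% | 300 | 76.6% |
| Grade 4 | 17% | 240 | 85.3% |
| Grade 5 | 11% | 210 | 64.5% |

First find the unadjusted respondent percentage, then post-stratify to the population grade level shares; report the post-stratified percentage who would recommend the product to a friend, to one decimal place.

72.6%

Without adjustment, the pooled respondent share is:
  (60/810)×59.9 + (300/810)×76.6 + (240/810)×85.3 + (210/810)×64.5 = 74.8037%
Post-stratified estimate weights by population shares:
  0.25×59.9 + 0.47×76.6 + 0.17×85.3 + 0.11×64.5 = 72.573%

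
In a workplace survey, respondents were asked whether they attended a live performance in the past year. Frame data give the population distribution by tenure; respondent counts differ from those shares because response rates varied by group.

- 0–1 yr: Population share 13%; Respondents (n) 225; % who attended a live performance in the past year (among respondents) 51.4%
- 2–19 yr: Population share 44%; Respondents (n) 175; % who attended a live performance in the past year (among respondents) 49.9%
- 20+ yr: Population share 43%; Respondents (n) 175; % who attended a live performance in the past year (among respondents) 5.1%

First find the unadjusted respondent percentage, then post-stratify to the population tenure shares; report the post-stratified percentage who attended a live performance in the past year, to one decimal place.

Unadjusted (pooled respondent) estimate weights by respondent counts:
  (225/575)×51.4 + (175/575)×49.9 + (175/575)×5.1 = 36.8522%
Reweighting by population tenure shares:
  0.13×51.4 + 0.44×49.9 + 0.43×5.1 = 30.831%

30.8%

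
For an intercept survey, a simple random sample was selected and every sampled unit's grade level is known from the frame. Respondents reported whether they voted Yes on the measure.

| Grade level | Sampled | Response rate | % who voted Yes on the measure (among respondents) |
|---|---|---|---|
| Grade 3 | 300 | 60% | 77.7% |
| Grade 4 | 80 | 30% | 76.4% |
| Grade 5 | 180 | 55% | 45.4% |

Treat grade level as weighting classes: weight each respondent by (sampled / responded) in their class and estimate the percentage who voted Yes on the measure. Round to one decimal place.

Weighting each respondent by the inverse class response rate inflates each class back to its sampled size, so the class weight is n_sampled:
  Grade 3: 300 × 77.7 = 23,310
  Grade 4: 80 × 76.4 = 6112
  Grade 5: 180 × 45.4 = 8172
Adjusted estimate = 37,594 / 560 = 67.1321 → 67.1%.

67.1%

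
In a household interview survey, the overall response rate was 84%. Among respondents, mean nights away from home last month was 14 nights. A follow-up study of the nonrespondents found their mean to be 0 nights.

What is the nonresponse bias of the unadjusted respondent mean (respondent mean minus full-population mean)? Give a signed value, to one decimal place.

Nonresponse fraction = 1 − 0.84 = 0.16.
Bias = (nonresponse fraction) × (respondent mean − nonrespondent mean)
     = 0.16 × (14 − 0) = 0.16 × 14 = 2.24.

+2.2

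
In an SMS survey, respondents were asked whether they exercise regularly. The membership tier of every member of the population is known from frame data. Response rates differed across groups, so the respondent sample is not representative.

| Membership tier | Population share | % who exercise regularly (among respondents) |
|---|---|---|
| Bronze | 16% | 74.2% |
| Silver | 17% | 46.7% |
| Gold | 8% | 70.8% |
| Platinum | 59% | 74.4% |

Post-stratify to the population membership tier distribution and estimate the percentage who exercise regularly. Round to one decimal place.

69.4%

Post-stratification weights by population share, not respondent share:
  Bronze: 0.16 × 74.2 = 11.872
  Silver: 0.17 × 46.7 = 7.939
  Gold: 0.08 × 70.8 = 5.664
  Platinum: 0.59 × 74.4 = 43.896
Post-stratified estimate = 69.371 → 69.4%.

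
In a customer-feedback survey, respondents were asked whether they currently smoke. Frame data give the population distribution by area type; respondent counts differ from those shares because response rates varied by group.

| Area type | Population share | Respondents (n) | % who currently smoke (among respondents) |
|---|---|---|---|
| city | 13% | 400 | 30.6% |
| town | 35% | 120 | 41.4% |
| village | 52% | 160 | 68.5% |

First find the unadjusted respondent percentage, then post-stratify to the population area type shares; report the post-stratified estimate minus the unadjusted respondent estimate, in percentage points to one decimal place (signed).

Without adjustment, the pooled respondent share is:
  (400/680)×30.6 + (120/680)×41.4 + (160/680)×68.5 = 41.4235%
Post-stratified estimate weights by population shares:
  0.13×30.6 + 0.35×41.4 + 0.52×68.5 = 54.088%
Difference = 54.088 − 41.4235 = 12.6645 pp.

+12.7 percentage points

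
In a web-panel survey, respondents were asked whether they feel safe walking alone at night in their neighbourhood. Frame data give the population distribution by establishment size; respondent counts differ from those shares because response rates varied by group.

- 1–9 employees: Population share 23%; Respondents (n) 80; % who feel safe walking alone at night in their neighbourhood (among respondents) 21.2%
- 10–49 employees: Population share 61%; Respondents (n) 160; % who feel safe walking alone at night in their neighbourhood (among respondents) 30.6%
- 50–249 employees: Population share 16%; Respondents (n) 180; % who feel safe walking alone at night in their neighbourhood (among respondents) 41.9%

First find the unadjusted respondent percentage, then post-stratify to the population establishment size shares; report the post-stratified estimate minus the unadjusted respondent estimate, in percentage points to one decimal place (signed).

-3.4 percentage points

Naive respondent-only estimate (weights = respondent counts):
  (80/420)×21.2 + (160/420)×30.6 + (180/420)×41.9 = 33.6524%
Reweighting by population establishment size shares:
  0.23×21.2 + 0.61×30.6 + 0.16×41.9 = 30.246%
Difference = 30.246 − 33.6524 = -3.4064 pp.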